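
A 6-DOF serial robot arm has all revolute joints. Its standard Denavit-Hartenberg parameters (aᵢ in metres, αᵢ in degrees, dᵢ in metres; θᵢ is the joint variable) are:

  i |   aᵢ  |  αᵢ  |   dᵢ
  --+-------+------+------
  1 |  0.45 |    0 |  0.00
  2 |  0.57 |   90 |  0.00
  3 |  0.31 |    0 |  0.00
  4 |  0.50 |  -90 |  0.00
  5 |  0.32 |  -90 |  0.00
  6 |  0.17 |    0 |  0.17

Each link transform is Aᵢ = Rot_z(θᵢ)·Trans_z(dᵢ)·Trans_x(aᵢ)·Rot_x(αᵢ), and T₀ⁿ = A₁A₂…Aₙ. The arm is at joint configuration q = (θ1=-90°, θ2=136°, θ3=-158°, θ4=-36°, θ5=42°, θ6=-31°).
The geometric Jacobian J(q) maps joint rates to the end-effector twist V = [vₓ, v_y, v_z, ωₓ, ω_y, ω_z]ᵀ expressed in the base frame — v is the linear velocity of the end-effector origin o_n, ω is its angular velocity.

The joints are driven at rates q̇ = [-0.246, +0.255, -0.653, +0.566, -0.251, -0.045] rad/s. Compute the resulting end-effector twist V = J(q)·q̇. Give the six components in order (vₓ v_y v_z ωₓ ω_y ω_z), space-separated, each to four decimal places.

-0.1870 -0.1726 0.2709 -0.0166 0.0599 0.2598

o_n = [-0.6271, -0.4689, -0.0239]
J₁: ẑ×o_n = [0.4689, -0.6271, 0.0000], ω = ẑ
J2: z=[0.0000, 0.0000, 1.0000] o=[0.0000, -0.4500, 0.0000] → [0.0189, -0.6271, 0.0000, 0.0000, 0.0000, 1.0000]
J3: z=[0.7193, -0.6947, 0.0000] o=[0.3960, -0.0400, 0.0000] → [0.0166, 0.0172, -1.0192, 0.7193, -0.6947, 0.0000]
J4: z=[0.7193, -0.6947, 0.0000] o=[0.1963, -0.2467, -0.1161] → [-0.0641, -0.0663, -0.7318, 0.7193, -0.6947, 0.0000]
J5: z=[-0.1681, -0.1740, -0.9703] o=[-0.1407, -0.5957, 0.0048] → [0.1281, 0.4671, -0.1060, -0.1681, -0.1740, -0.9703]
J6: z=[-0.0836, 0.9833, -0.1619] o=[-0.4550, -0.6130, 0.0624] → [-0.0615, 0.0206, 0.1571, -0.0836, 0.9833, -0.1619]
V = J·q̇ = [-0.1870, -0.1726, 0.2709, -0.0166, 0.0599, 0.2598]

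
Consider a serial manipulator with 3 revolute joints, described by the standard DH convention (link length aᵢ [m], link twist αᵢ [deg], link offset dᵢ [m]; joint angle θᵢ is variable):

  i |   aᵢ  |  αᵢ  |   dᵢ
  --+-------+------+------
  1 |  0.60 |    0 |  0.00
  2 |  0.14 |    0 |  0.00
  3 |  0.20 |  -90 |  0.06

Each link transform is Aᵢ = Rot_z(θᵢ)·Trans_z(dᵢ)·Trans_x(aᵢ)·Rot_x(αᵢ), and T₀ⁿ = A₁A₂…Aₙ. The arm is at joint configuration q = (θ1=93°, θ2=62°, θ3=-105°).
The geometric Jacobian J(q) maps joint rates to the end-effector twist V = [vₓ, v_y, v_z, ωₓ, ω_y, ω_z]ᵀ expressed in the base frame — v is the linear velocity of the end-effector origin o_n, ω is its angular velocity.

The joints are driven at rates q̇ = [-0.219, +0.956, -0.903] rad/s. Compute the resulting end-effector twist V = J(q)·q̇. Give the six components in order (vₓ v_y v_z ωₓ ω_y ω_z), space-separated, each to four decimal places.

0.1130 -0.1080 0.0000 0.0000 0.0000 -0.1660

o_n = [-0.0297, 0.8116, 0.0600]
J₁: ẑ×o_n = [-0.8116, -0.0297, 0.0000], ω = ẑ
J2: z=[0.0000, 0.0000, 1.0000] o=[-0.0314, 0.5992, 0.0000] → [-0.2124, 0.0017, 0.0000, 0.0000, 0.0000, 1.0000]
J3: z=[0.0000, 0.0000, 1.0000] o=[-0.1583, 0.6583, 0.0000] → [-0.1532, 0.1286, 0.0000, 0.0000, 0.0000, 1.0000]
V = J·q̇ = [0.1130, -0.1080, 0.0000, 0.0000, 0.0000, -0.1660]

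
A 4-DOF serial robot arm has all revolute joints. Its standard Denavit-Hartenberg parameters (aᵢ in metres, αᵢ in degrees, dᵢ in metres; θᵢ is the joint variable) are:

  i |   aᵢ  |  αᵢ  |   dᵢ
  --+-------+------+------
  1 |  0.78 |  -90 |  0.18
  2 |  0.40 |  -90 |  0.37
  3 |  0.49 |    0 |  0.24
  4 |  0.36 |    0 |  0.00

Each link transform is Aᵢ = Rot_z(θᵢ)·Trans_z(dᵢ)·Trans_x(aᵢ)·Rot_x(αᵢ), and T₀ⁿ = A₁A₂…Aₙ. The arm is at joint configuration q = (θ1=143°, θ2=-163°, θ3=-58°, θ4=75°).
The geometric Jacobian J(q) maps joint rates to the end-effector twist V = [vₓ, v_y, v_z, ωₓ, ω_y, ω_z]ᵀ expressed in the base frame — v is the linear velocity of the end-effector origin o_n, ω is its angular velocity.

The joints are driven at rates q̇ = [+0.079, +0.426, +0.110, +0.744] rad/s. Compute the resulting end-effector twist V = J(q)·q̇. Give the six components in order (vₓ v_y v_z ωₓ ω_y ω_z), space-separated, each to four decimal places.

0.0306 0.3917 0.3662 -0.4558 -0.1900 0.8957

o_n = [-0.3216, -0.6094, 0.7030]
J₁: ẑ×o_n = [0.6094, -0.3216, 0.0000], ω = ẑ
J2: z=[-0.6018, -0.7986, 0.0000] o=[-0.6229, 0.4694, 0.1800] → [-0.4177, 0.3148, 0.8899, -0.6018, -0.7986, 0.0000]
J3: z=[-0.2335, 0.1760, 0.9563] o=[-0.5401, -0.0563, 0.2969] → [0.6004, 0.3037, 0.0907, -0.2335, 0.1760, 0.9563]
J4: z=[-0.2335, 0.1760, 0.9563] o=[-0.6479, -0.4954, 0.6024] → [0.1268, 0.3355, -0.0308, -0.2335, 0.1760, 0.9563]
V = J·q̇ = [0.0306, 0.3917, 0.3662, -0.4558, -0.1900, 0.8957]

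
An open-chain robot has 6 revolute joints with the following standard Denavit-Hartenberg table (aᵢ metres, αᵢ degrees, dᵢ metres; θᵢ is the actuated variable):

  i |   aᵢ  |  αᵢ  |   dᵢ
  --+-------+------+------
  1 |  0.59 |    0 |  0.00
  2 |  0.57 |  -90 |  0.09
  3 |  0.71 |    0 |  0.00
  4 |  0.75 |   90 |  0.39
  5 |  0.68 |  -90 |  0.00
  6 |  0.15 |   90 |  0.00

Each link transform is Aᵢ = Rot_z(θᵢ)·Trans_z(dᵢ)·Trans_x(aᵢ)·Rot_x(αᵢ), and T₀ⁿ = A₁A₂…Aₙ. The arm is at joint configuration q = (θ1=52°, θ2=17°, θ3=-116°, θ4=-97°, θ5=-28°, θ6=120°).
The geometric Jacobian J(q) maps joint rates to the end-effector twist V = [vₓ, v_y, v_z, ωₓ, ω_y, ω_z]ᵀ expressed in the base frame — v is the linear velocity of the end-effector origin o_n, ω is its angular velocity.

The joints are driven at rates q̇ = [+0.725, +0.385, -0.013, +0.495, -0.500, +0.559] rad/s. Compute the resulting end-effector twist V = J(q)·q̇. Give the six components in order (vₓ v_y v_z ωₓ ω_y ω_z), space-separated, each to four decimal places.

0.7247 -0.3743 0.6263 -1.0872 -0.1101 1.3864

o_n = [-0.0543, -0.3271, 0.1377]
J₁: ẑ×o_n = [0.3271, -0.0543, 0.0000], ω = ẑ
J2: z=[0.0000, 0.0000, 1.0000] o=[0.3632, 0.4649, 0.0000] → [0.7920, -0.4175, 0.0000, 0.0000, 0.0000, 1.0000]
J3: z=[-0.9336, 0.3584, 0.0000] o=[0.5675, 0.9971, 0.0900] → [0.0171, 0.0445, 1.4590, -0.9336, 0.3584, 0.0000]
J4: z=[-0.9336, 0.3584, 0.0000] o=[0.4560, 0.7065, 0.7281] → [-0.2116, -0.5513, 1.1478, -0.9336, 0.3584, 0.0000]
J5: z=[0.1952, 0.5085, -0.8387] o=[-0.1335, 0.2590, 0.3197] → [-0.5841, -0.0310, -0.1547, 0.1952, 0.5085, -0.8387]
J6: z=[-0.9654, -0.0512, -0.2557] o=[-0.0160, -0.3255, -0.0073] → [-0.0078, 0.1498, -0.0004, -0.9654, -0.0512, -0.2557]
V = J·q̇ = [0.7247, -0.3743, 0.6263, -1.0872, -0.1101, 1.3864]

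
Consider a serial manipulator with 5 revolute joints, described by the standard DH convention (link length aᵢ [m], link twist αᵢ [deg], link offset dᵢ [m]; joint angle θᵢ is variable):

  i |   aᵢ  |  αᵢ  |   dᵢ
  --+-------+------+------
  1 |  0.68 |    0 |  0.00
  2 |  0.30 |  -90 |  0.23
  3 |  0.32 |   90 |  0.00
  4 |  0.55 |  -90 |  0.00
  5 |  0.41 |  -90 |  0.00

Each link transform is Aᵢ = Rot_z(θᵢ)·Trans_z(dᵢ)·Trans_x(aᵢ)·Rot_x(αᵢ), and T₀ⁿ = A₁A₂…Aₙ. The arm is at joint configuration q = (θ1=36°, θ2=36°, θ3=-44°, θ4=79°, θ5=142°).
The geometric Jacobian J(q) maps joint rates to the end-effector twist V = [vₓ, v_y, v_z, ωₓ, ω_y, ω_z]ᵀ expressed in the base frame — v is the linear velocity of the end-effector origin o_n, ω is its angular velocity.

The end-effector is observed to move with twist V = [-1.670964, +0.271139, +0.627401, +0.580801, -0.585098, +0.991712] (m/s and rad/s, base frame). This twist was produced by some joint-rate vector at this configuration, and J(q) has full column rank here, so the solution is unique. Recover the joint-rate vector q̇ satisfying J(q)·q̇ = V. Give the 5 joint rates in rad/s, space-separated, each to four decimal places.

0.9810 0.8780 -0.9030 -0.3620 0.8900

o_n = [0.5659, 1.1692, 0.3008]
J₁: ẑ×o_n = [-1.1692, 0.5659, 0.0000], ω = ẑ
J2: z=[0.0000, 0.0000, 1.0000] o=[0.5501, 0.3997, 0.0000] → [-0.7695, 0.0158, 0.0000, 0.0000, 0.0000, 1.0000]
J3: z=[-0.9511, 0.3090, 0.0000] o=[0.6428, 0.6850, 0.2300] → [0.0219, 0.0673, -0.4367, -0.9511, 0.3090, 0.0000]
J4: z=[-0.2147, -0.6607, 0.7193] o=[0.7140, 0.9039, 0.4523] → [-0.0907, -0.1390, -0.1547, -0.2147, -0.6607, 0.7193]
J5: z=[-0.3997, -0.6126, -0.6819] o=[0.2238, 1.1426, 0.5252] → [0.1556, -0.3230, 0.1989, -0.3997, -0.6126, -0.6819]
q̇ = J⁺·V = [0.9810, 0.8780, -0.9030, -0.3620, 0.8900]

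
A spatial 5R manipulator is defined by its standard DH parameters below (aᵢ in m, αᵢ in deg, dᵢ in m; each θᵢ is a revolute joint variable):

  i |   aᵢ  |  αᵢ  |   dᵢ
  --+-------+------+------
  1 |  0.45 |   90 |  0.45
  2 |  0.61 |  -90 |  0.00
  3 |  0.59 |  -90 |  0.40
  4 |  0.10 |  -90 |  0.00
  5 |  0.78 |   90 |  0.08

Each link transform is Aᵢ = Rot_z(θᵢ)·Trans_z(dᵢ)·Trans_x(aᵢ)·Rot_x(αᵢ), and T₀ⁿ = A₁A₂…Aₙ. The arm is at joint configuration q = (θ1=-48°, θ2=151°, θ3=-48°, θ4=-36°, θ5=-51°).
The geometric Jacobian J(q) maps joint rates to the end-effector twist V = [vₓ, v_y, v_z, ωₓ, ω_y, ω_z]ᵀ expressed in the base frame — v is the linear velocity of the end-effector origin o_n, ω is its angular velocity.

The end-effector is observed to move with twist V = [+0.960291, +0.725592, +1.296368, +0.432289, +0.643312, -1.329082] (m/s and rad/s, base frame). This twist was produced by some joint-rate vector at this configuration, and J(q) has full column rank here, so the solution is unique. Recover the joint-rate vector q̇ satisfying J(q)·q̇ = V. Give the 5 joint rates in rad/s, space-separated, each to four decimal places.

0.2320 -0.5220 0.6770 -0.2860 -0.9640

o_n = [-1.2920, 0.8027, 0.7288]
J₁: ẑ×o_n = [-0.8027, -1.2920, 0.0000], ω = ẑ
J2: z=[-0.7431, -0.6691, 0.0000] o=[0.3011, -0.3344, 0.4500] → [-0.1866, 0.2072, -1.9110, -0.7431, -0.6691, 0.0000]
J3: z=[-0.3244, 0.3603, -0.8746] o=[-0.0559, 0.0621, 0.7457] → [0.6417, 1.0756, 0.2051, -0.3244, 0.3603, -0.8746]
J4: z=[0.0623, 0.9308, 0.3603] o=[-0.7425, 0.1694, 0.5873] → [-0.0964, -0.2068, 0.5509, 0.0623, 0.9308, 0.3603]
J5: z=[-0.2923, -0.3281, 0.8983] o=[-0.8380, 0.1855, 0.5621] → [-0.6091, -0.3591, -0.3294, -0.2923, -0.3281, 0.8983]
q̇ = J⁺·V = [0.2320, -0.5220, 0.6770, -0.2860, -0.9640]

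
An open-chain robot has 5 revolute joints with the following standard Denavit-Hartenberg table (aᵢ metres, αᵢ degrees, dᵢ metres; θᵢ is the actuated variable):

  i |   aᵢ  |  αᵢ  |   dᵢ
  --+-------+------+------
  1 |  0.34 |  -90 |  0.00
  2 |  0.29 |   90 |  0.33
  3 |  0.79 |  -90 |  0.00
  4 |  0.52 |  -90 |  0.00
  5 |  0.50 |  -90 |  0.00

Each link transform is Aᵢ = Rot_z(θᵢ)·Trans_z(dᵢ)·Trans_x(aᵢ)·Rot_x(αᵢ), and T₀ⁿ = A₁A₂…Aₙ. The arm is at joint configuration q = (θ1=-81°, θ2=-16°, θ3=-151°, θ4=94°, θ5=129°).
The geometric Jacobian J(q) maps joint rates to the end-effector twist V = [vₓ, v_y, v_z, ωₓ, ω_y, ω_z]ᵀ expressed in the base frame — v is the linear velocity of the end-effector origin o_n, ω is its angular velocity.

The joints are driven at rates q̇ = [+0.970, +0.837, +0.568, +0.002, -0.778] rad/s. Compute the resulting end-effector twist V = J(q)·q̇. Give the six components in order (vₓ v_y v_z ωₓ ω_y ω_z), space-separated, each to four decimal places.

o_n = [0.2655, 0.2020, -0.3559]
J₁: ẑ×o_n = [-0.2020, 0.2655, 0.0000], ω = ẑ
J2: z=[0.9877, 0.1564, 0.0000] o=[0.0532, -0.3358, 0.0000] → [-0.0557, 0.3515, 0.4980, 0.9877, 0.1564, 0.0000]
J3: z=[-0.0431, 0.2722, 0.9613] o=[0.4227, -0.5595, 0.0799] → [-0.8507, -0.1700, 0.0100, -0.0431, 0.2722, 0.9613]
J4: z=[-0.7909, -0.5971, 0.1336] o=[-0.0595, 0.0366, -0.1105] → [0.1244, -0.1507, 0.0632, -0.7909, -0.5971, 0.1336]
J5: z=[0.6059, -0.7337, 0.3075] o=[-0.0149, -0.1320, -0.6004] → [-0.2821, -0.0619, 0.4081, 0.6059, -0.7337, 0.3075]
V = J·q̇ = [-0.5060, 0.5030, 0.1051, 0.3293, 0.8552, 1.2770]

-0.5060 0.5030 0.1051 0.3293 0.8552 1.2770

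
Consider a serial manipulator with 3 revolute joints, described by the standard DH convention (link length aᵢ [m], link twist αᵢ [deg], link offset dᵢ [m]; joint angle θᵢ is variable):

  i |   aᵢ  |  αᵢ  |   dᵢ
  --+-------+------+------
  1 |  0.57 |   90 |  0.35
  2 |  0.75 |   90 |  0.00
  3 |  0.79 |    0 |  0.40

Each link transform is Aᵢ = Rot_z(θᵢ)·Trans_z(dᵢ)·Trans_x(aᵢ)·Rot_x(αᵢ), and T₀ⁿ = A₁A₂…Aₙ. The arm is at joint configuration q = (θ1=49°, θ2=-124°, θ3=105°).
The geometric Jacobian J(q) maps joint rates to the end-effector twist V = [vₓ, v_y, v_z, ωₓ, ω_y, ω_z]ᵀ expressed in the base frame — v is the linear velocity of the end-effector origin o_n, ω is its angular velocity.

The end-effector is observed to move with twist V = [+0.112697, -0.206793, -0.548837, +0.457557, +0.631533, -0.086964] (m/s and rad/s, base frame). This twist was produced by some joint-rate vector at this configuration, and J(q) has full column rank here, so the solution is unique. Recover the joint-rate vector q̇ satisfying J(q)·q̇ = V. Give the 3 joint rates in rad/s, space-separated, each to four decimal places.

o_n = [0.5322, -0.5509, 0.1214]
J₁: ẑ×o_n = [0.5509, 0.5322, -0.0000], ω = ẑ
J2: z=[0.7547, -0.6561, 0.0000] o=[0.3740, 0.4302, 0.3500] → [0.1500, 0.1725, -0.6367, 0.7547, -0.6561, 0.0000]
J3: z=[-0.5439, -0.6257, 0.5592] o=[0.0988, 0.1137, -0.2718] → [0.1256, 0.4562, 0.6326, -0.5439, -0.6257, 0.5592]
q̇ = J⁺·V = [0.4370, -0.0690, -0.9370]

0.4370 -0.0690 -0.9370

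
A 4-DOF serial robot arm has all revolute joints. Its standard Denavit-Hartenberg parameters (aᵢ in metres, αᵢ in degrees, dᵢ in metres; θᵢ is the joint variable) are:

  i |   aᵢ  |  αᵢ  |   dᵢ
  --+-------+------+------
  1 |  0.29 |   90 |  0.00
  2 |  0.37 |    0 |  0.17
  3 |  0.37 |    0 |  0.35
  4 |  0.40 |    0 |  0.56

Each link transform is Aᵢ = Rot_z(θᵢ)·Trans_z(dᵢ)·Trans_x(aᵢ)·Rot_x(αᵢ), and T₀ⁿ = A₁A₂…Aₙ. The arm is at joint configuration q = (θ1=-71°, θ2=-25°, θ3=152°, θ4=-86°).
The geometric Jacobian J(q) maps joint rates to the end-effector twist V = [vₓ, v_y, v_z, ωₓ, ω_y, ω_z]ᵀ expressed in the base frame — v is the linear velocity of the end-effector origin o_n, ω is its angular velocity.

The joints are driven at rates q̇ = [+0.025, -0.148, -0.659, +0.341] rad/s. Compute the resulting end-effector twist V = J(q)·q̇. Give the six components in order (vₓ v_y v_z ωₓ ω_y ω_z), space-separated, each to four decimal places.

0.1354 -0.3390 -0.0106 0.4406 0.1517 0.0250

o_n = [-0.7918, -1.0178, 0.4015]
J₁: ẑ×o_n = [1.0178, -0.7918, 0.0000], ω = ẑ
J2: z=[-0.9455, -0.3256, 0.0000] o=[0.0944, -0.2742, 0.0000] → [-0.1307, 0.3797, 0.4145, -0.9455, -0.3256, 0.0000]
J3: z=[-0.9455, -0.3256, 0.0000] o=[0.0429, -0.6466, -0.1564] → [-0.1816, 0.5275, 0.0792, -0.9455, -0.3256, 0.0000]
J4: z=[-0.9455, -0.3256, 0.0000] o=[-0.3606, -0.5500, 0.1391] → [-0.0854, 0.2481, 0.3019, -0.9455, -0.3256, 0.0000]
V = J·q̇ = [0.1354, -0.3390, -0.0106, 0.4406, 0.1517, 0.0250]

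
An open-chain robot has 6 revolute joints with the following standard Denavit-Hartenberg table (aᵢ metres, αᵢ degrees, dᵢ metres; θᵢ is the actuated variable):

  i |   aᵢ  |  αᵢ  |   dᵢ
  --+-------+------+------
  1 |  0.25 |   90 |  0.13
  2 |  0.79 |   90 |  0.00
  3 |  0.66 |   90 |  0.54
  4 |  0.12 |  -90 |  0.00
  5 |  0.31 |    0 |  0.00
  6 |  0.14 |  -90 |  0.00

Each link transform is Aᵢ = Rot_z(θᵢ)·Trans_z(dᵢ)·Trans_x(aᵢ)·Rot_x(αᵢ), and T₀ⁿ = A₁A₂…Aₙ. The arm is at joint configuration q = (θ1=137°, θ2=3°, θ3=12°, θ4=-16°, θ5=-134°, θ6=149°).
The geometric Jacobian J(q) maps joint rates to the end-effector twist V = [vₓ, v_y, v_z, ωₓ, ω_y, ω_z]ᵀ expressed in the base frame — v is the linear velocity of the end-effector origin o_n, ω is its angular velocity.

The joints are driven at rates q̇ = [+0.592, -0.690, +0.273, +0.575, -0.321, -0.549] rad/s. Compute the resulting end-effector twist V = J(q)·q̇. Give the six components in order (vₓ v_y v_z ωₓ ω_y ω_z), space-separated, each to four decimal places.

o_n = [-1.3329, 1.1917, -0.3192]
J₁: ẑ×o_n = [-1.1917, -1.3329, 0.0000], ω = ẑ
J2: z=[0.6820, 0.7314, 0.0000] o=[-0.1828, 0.1705, 0.1300] → [-0.3285, 0.3063, 1.5375, 0.6820, 0.7314, 0.0000]
J3: z=[-0.0383, 0.0357, -0.9986] o=[-0.7598, 0.7085, 0.1713] → [0.4650, 0.5535, 0.0020, -0.0383, 0.0357, -0.9986]
J4: z=[-0.8189, -0.5738, 0.0109] o=[-1.1584, 1.2679, -0.3341] → [-0.0078, 0.0104, -0.0377, -0.8189, -0.5738, 0.0109]
J5: z=[-0.1946, 0.2598, -0.9458] o=[-1.2232, 1.3611, -0.2952] → [-0.1664, 0.0991, 0.0615, -0.1946, 0.2598, -0.9458]
J6: z=[-0.1946, 0.2598, -0.9458] o=[-1.2895, 1.0658, -0.3626] → [0.1303, 0.0494, -0.0132, -0.1946, 0.2598, -0.9458]
V = J·q̇ = [-0.3745, -0.9023, -1.0945, -0.7826, -1.0509, 1.1485]

-0.3745 -0.9023 -1.0945 -0.7826 -1.0509 1.1485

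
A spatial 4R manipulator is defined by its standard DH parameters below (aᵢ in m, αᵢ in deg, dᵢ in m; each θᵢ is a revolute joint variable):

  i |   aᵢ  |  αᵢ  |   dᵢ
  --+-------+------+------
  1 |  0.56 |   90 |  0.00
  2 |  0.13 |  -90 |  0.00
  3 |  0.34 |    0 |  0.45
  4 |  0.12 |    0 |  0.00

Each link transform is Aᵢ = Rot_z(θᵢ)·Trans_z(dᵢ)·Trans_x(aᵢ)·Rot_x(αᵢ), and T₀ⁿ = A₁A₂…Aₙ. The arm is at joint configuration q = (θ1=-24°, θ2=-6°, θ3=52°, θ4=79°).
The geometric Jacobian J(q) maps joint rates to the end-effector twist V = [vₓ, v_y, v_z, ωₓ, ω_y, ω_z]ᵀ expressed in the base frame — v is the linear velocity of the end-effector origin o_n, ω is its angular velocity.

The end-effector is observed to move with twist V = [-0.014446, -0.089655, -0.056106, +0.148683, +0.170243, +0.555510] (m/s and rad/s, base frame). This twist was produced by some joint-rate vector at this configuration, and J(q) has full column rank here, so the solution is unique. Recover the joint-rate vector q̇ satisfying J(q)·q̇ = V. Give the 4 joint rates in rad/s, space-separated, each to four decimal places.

o_n = [0.9371, -0.0248, 0.4203]
J₁: ẑ×o_n = [0.0248, 0.9371, -0.0000], ω = ẑ
J2: z=[-0.4067, -0.9135, 0.0000] o=[0.5116, -0.2278, 0.0000] → [-0.3840, 0.1709, 0.3062, -0.4067, -0.9135, 0.0000]
J3: z=[0.0955, -0.0425, 0.9945] o=[0.6297, -0.2804, -0.0136] → [-0.2726, 0.2643, 0.0375, 0.0955, -0.0425, 0.9945]
J4: z=[0.0955, -0.0425, 0.9945] o=[0.9718, -0.1394, 0.4121] → [-0.1143, -0.0353, 0.0095, 0.0955, -0.0425, 0.9945]
q̇ = J⁺·V = [-0.0780, -0.2160, 0.1430, 0.4940]

-0.0780 -0.2160 0.1430 0.4940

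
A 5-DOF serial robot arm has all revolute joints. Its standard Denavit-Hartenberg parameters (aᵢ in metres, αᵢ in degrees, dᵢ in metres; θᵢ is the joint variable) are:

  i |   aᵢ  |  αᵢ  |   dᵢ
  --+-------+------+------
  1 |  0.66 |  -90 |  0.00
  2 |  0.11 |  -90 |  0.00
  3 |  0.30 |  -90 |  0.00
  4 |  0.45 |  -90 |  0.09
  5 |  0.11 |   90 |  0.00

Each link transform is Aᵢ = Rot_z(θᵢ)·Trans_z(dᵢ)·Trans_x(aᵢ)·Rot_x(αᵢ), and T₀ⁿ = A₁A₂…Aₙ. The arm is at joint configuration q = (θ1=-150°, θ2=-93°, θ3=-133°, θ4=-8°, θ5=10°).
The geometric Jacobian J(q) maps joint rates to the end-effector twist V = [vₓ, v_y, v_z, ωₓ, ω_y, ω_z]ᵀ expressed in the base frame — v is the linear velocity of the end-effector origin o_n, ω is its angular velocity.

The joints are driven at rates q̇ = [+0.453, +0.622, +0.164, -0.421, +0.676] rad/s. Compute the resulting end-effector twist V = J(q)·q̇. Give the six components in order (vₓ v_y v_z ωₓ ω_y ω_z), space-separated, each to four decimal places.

o_n = [-0.3217, -0.9619, -0.4152]
J₁: ẑ×o_n = [0.9619, -0.3217, 0.0000], ω = ẑ
J2: z=[0.5000, -0.8660, 0.0000] o=[-0.5716, -0.3300, 0.0000] → [0.3596, 0.2076, -0.0996, 0.5000, -0.8660, 0.0000]
J3: z=[-0.8648, -0.4993, 0.0523] o=[-0.5666, -0.3271, 0.1098] → [0.2954, -0.4413, 0.6712, -0.8648, -0.4993, 0.0523]
J4: z=[0.3741, -0.5715, 0.7304] o=[-0.4662, -0.5225, -0.0945] → [0.5042, 0.2255, -0.0819, 0.3741, -0.5715, 0.7304]
J5: z=[0.9030, 0.4038, -0.1466] o=[-0.3375, -0.8954, -0.3290] → [-0.0446, 0.0756, -0.0664, 0.9030, 0.4038, -0.1466]
V = J·q̇ = [0.4654, -0.1328, 0.0377, 0.6221, -0.1070, 0.0550]

0.4654 -0.1328 0.0377 0.6221 -0.1070 0.0550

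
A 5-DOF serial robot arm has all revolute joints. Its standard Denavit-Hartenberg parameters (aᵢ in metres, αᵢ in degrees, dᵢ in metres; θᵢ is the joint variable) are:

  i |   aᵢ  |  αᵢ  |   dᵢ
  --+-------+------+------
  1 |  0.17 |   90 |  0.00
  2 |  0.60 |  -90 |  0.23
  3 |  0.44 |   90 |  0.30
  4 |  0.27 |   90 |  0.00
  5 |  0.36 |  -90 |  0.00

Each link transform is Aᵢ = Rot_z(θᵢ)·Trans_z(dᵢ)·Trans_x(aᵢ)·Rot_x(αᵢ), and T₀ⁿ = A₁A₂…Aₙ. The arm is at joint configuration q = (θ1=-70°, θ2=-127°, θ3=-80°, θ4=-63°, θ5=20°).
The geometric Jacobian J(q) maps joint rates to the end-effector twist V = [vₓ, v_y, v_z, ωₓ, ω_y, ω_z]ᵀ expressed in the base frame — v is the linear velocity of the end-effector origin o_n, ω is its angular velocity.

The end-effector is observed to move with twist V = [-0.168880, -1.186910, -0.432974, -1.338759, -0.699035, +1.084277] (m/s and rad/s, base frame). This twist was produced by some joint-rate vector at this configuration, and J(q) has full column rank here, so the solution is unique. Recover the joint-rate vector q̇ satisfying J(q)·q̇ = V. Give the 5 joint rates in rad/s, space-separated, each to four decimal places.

0.9470 0.6270 -0.3400 0.3770 -0.9170

o_n = [-1.0311, 0.0357, -0.3360]
J₁: ẑ×o_n = [-0.0357, -1.0311, 0.0000], ω = ẑ
J2: z=[-0.9397, -0.3420, 0.0000] o=[0.0581, -0.1597, 0.0000] → [0.1149, -0.3158, -0.5562, -0.9397, -0.3420, 0.0000]
J3: z=[0.2731, -0.7505, -0.6018] o=[-0.2815, 0.1009, -0.4792] → [-0.1467, 0.4120, -0.5803, 0.2731, -0.7505, -0.6018]
J4: z=[0.0395, -0.6163, 0.7865] o=[-0.6225, -0.2292, -0.7207] → [-0.4455, -0.3366, -0.2414, 0.0395, -0.6163, 0.7865]
J5: z=[0.7324, 0.5533, 0.3968] o=[-0.8060, -0.0779, -0.5930] → [0.0971, -0.2775, 0.2078, 0.7324, 0.5533, 0.3968]
q̇ = J⁺·V = [0.9470, 0.6270, -0.3400, 0.3770, -0.9170]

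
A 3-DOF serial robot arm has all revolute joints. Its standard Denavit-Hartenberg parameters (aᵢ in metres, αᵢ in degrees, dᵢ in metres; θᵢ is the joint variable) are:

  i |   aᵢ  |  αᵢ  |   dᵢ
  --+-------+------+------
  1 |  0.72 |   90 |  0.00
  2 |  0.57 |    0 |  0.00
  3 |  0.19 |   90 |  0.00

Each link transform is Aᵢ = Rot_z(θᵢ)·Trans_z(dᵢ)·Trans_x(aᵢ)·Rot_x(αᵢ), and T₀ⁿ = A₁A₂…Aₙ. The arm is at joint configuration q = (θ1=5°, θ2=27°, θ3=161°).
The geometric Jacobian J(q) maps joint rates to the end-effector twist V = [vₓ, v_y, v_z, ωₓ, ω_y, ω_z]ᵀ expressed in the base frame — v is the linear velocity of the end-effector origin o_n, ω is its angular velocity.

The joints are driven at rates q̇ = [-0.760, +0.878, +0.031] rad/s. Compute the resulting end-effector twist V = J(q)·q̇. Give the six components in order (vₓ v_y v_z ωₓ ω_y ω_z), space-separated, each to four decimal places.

-0.1335 -0.8049 0.2749 0.0792 -0.9055 -0.7600

o_n = [1.0358, 0.0906, 0.2323]
J₁: ẑ×o_n = [-0.0906, 1.0358, 0.0000], ω = ẑ
J2: z=[0.0872, -0.9962, 0.0000] o=[0.7173, 0.0628, 0.0000] → [-0.2314, -0.0202, 0.3197, 0.0872, -0.9962, 0.0000]
J3: z=[0.0872, -0.9962, 0.0000] o=[1.2232, 0.1070, 0.2588] → [0.0263, 0.0023, -0.1882, 0.0872, -0.9962, 0.0000]
V = J·q̇ = [-0.1335, -0.8049, 0.2749, 0.0792, -0.9055, -0.7600]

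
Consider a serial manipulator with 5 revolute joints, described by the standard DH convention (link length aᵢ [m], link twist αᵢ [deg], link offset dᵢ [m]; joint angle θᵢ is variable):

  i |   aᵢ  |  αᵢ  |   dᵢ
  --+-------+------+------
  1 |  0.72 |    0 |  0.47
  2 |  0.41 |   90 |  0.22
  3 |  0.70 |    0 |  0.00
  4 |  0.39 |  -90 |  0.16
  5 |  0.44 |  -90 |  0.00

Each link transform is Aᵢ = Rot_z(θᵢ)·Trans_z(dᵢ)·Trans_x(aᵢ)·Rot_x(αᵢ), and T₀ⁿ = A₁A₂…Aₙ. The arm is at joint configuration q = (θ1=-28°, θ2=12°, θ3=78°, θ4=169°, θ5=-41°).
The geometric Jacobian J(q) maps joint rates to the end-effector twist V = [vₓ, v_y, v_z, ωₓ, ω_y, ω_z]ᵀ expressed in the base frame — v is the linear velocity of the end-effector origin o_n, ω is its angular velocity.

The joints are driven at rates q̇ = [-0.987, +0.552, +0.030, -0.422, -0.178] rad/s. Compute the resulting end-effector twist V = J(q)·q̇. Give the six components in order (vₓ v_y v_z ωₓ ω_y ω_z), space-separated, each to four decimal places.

o_n = [0.7749, -0.8447, 0.7100]
J₁: ẑ×o_n = [0.8447, 0.7749, -0.0000], ω = ẑ
J2: z=[0.0000, 0.0000, 1.0000] o=[0.6357, -0.3380, 0.4700] → [0.5066, 0.1391, -0.0000, 0.0000, 0.0000, 1.0000]
J3: z=[-0.2756, -0.9613, 0.0000] o=[1.0298, -0.4510, 0.6900] → [-0.0193, 0.0055, -0.1366, -0.2756, -0.9613, 0.0000]
J4: z=[-0.2756, -0.9613, 0.0000] o=[1.1697, -0.4911, 1.3747] → [0.6389, -0.1832, -0.2821, -0.2756, -0.9613, 0.0000]
J5: z=[0.8848, -0.2537, -0.3907] o=[0.9792, -0.6029, 1.0157] → [-0.0169, 0.3503, -0.2657, 0.8848, -0.2537, -0.3907]
V = J·q̇ = [-0.8212, -0.6729, 0.1623, -0.0495, 0.4220, -0.3654]

-0.8212 -0.6729 0.1623 -0.0495 0.4220 -0.3654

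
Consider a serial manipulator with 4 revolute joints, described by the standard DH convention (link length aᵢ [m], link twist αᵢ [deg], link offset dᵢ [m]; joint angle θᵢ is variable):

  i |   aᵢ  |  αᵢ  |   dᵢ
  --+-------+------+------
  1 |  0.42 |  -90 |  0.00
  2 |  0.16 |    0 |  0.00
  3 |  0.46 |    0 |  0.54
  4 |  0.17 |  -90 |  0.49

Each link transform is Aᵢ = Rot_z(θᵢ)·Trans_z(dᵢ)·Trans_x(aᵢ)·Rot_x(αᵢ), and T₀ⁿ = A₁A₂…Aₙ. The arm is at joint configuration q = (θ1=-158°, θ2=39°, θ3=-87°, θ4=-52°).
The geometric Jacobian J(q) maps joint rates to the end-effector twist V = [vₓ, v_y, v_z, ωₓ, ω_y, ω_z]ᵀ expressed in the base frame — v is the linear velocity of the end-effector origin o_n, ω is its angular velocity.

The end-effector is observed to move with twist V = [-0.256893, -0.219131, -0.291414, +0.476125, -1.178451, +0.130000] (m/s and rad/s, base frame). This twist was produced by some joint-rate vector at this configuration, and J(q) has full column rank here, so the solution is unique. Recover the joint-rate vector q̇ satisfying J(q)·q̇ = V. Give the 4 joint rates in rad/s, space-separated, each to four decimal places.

0.1300 0.5190 0.3400 0.4120

o_n = [-0.3769, -1.2632, 0.4086]
J₁: ẑ×o_n = [1.2632, -0.3769, 0.0000], ω = ẑ
J2: z=[0.3746, -0.9272, 0.0000] o=[-0.3894, -0.1573, 0.0000] → [-0.3788, -0.1531, -0.4026, 0.3746, -0.9272, 0.0000]
J3: z=[0.3746, -0.9272, 0.0000] o=[-0.5047, -0.2039, -0.1007] → [-0.4722, -0.1908, -0.2783, 0.3746, -0.9272, 0.0000]
J4: z=[0.3746, -0.9272, 0.0000] o=[-0.5878, -0.8199, 0.2412] → [-0.1552, -0.0627, 0.0295, 0.3746, -0.9272, 0.0000]
q̇ = J⁺·V = [0.1300, 0.5190, 0.3400, 0.4120]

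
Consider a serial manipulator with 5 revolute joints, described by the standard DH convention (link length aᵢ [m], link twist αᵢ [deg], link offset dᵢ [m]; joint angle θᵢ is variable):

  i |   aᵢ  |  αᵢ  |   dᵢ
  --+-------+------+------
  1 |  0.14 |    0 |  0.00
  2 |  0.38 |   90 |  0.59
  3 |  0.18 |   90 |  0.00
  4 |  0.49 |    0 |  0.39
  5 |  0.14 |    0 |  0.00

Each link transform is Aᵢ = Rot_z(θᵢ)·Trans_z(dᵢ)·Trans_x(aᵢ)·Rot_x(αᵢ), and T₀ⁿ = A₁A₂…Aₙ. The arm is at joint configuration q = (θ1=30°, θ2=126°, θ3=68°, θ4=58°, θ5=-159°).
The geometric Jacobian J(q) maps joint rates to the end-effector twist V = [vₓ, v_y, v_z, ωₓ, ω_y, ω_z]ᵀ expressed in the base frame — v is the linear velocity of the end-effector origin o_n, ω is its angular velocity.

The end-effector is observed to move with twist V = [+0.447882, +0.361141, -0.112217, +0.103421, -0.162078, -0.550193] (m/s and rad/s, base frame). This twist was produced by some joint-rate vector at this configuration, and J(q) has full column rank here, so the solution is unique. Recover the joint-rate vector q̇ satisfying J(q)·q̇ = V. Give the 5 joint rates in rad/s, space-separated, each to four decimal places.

-0.8220 0.2070 -0.1060 0.0920 -0.2650

o_n = [-0.5844, 0.6886, 0.8268]
J₁: ẑ×o_n = [-0.6886, -0.5844, 0.0000], ω = ẑ
J2: z=[0.0000, 0.0000, 1.0000] o=[0.1212, 0.0700, 0.0000] → [-0.6186, -0.7057, 0.0000, 0.0000, 0.0000, 1.0000]
J3: z=[0.4067, 0.9135, 0.0000] o=[-0.2259, 0.2246, 0.5900] → [0.2163, -0.0963, 0.5163, 0.4067, 0.9135, 0.0000]
J4: z=[-0.8470, 0.3771, -0.3746] o=[-0.2875, 0.2520, 0.7569] → [0.1899, 0.1704, -0.2579, -0.8470, 0.3771, -0.3746]
J5: z=[-0.8470, 0.3771, -0.3746] o=[-0.5377, 0.8182, 0.8515] → [-0.0579, -0.0035, 0.1274, -0.8470, 0.3771, -0.3746]
q̇ = J⁺·V = [-0.8220, 0.2070, -0.1060, 0.0920, -0.2650]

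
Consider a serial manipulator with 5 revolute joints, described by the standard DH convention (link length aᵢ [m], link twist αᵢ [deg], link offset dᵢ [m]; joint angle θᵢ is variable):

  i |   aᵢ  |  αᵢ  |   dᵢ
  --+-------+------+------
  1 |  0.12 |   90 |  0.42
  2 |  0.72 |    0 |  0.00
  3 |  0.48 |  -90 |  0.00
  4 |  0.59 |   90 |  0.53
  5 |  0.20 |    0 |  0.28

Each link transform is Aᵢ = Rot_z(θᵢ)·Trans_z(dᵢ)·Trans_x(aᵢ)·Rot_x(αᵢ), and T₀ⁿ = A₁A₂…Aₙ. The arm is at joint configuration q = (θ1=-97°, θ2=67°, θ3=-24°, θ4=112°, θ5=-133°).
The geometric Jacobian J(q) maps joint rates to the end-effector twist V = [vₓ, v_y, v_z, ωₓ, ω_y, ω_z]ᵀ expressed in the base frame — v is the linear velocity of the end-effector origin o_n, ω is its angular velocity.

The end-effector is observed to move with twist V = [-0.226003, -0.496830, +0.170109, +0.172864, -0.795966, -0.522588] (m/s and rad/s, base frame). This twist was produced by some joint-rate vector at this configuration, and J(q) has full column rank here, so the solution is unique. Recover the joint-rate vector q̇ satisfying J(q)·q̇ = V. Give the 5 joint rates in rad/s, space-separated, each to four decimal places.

-0.2880 -0.0120 -0.0940 -0.6960 0.4340

o_n = [0.4538, -0.6162, 1.7519]
J₁: ẑ×o_n = [0.6162, 0.4538, -0.0000], ω = ẑ
J2: z=[-0.9925, 0.1219, 0.0000] o=[-0.0146, -0.1191, 0.4200] → [0.1623, 1.3220, 0.4363, -0.9925, 0.1219, 0.0000]
J3: z=[-0.9925, 0.1219, 0.0000] o=[-0.0489, -0.3983, 1.0828] → [0.0816, 0.6642, 0.1549, -0.9925, 0.1219, 0.0000]
J4: z=[0.0831, 0.6769, 0.7314] o=[-0.0917, -0.7468, 1.4101] → [0.1359, 0.3705, -0.3584, 0.0831, 0.6769, 0.7314]
J5: z=[0.2892, -0.7187, 0.6323] o=[0.5150, -0.2942, 1.6470] → [0.1282, -0.0691, -0.1371, 0.2892, -0.7187, 0.6323]
q̇ = J⁺·V = [-0.2880, -0.0120, -0.0940, -0.6960, 0.4340]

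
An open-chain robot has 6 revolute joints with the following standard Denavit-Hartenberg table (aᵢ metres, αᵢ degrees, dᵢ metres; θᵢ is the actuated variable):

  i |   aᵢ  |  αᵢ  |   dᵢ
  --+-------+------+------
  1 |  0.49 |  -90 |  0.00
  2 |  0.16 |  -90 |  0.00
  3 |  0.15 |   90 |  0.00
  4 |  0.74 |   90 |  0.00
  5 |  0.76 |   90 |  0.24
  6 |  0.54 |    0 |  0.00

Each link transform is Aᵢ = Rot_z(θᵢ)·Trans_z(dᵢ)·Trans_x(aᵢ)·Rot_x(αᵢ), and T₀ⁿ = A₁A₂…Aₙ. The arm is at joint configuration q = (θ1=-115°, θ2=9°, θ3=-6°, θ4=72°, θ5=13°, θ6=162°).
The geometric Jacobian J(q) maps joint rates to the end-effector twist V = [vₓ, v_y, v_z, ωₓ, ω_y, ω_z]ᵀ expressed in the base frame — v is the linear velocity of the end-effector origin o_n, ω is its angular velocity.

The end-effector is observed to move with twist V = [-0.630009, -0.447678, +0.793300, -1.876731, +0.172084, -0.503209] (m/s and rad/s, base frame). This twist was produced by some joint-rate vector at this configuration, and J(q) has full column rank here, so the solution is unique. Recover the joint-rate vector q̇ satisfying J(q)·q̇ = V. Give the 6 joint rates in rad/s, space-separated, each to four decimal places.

-0.3330 -0.2990 0.0560 -0.8170 0.4700 0.7370

o_n = [-0.4372, -1.2758, -0.9513]
J₁: ẑ×o_n = [1.2758, -0.4372, 0.0000], ω = ẑ
J2: z=[0.9063, -0.4226, 0.0000] o=[-0.2071, -0.4441, 0.0000] → [0.4020, 0.8621, -0.8511, 0.9063, -0.4226, 0.0000]
J3: z=[0.0661, 0.1418, -0.9877] o=[-0.2739, -0.5873, -0.0250] → [-0.8114, 0.2226, -0.0224, 0.0661, 0.1418, -0.9877]
J4: z=[0.9450, -0.3267, 0.0164] o=[-0.3219, -0.7275, -0.0484] → [0.3040, 0.8513, -0.5559, 0.9450, -0.3267, 0.0164]
J5: z=[-0.3251, -0.9325, 0.1572] o=[-0.3487, -0.8414, -0.7791] → [0.2289, -0.0699, 0.0587, -0.3251, -0.9325, 0.1572]
J6: z=[-0.9289, 0.2837, -0.2381] o=[-0.2919, -1.2350, -1.4697] → [0.1374, 0.5162, 0.0792, -0.9289, 0.2837, -0.2381]
q̇ = J⁺·V = [-0.3330, -0.2990, 0.0560, -0.8170, 0.4700, 0.7370]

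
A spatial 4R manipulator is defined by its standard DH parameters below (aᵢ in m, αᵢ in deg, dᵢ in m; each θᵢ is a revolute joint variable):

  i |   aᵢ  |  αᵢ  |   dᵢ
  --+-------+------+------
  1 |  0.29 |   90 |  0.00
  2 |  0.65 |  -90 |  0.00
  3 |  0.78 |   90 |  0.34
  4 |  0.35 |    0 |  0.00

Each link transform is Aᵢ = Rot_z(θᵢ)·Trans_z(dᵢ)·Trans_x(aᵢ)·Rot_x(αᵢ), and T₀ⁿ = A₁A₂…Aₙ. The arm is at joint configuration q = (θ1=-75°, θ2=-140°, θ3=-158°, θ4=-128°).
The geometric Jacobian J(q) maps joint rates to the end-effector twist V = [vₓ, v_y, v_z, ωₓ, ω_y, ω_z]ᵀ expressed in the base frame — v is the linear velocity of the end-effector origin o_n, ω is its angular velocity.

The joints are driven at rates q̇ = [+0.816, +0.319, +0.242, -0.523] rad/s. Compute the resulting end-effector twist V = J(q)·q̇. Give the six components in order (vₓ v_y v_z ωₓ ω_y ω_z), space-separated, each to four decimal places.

o_n = [-0.1436, -0.2810, -0.1305]
J₁: ẑ×o_n = [0.2810, -0.1436, 0.0000], ω = ẑ
J2: z=[-0.9659, -0.2588, 0.0000] o=[0.0751, -0.2801, 0.0000] → [0.0338, -0.1261, -0.0557, -0.9659, -0.2588, 0.0000]
J3: z=[0.1664, -0.6209, -0.7660] o=[-0.0538, 0.2008, -0.4178] → [-0.5475, 0.0210, -0.1359, 0.1664, -0.6209, -0.7660]
J4: z=[0.9699, -0.0372, 0.2408] o=[-0.1361, -0.6210, -0.2134] → [-0.0849, -0.0822, 0.3294, 0.9699, -0.0372, 0.2408]
V = J·q̇ = [0.1520, -0.1094, -0.2230, -0.7751, -0.2134, 0.5047]

0.1520 -0.1094 -0.2230 -0.7751 -0.2134 0.5047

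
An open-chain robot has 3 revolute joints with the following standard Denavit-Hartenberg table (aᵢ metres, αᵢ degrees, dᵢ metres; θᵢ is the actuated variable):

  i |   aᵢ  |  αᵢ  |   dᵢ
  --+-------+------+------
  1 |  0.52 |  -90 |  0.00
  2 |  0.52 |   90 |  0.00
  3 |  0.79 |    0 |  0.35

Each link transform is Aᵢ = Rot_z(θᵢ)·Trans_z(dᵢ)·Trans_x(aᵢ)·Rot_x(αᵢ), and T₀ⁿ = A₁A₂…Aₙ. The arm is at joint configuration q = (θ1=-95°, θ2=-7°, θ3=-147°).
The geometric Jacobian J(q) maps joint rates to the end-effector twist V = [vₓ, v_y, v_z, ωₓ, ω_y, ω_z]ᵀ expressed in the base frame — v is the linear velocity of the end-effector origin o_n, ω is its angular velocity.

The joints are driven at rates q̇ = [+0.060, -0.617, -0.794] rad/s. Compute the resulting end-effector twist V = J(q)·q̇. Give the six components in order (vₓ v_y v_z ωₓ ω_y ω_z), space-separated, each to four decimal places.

0.5892 0.4673 -0.1552 -0.6231 -0.0426 -0.7281

o_n = [-0.4579, -0.2971, 0.3300]
J₁: ẑ×o_n = [0.2971, -0.4579, 0.0000], ω = ẑ
J2: z=[0.9962, -0.0872, 0.0000] o=[-0.0453, -0.5180, 0.0000] → [-0.0288, -0.3288, 0.1841, 0.9962, -0.0872, 0.0000]
J3: z=[0.0106, 0.1214, 0.9925] o=[-0.0903, -1.0322, 0.0634] → [-0.6972, -0.3677, 0.0524, 0.0106, 0.1214, 0.9925]
V = J·q̇ = [0.5892, 0.4673, -0.1552, -0.6231, -0.0426, -0.7281]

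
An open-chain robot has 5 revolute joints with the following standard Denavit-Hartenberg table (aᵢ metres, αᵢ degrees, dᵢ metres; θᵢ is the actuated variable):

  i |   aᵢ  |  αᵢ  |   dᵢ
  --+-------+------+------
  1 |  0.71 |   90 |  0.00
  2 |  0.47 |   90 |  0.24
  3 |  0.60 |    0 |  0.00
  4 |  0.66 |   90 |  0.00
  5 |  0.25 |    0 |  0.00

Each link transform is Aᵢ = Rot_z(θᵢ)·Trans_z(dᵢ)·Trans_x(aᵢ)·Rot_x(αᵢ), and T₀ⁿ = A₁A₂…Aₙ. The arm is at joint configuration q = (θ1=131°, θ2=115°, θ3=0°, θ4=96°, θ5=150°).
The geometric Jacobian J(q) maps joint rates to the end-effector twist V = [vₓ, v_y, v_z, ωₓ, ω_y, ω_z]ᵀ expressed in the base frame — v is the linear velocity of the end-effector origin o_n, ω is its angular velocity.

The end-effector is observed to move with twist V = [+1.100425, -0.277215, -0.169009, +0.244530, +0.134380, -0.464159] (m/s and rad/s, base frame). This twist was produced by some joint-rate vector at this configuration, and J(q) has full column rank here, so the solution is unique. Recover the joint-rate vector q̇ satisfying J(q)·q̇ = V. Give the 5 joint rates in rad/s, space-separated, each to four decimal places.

o_n = [0.2577, 0.7417, 0.9806]
J₁: ẑ×o_n = [-0.7417, 0.2577, 0.0000], ω = ẑ
J2: z=[0.7547, 0.6561, 0.0000] o=[-0.4658, 0.5358, 0.0000] → [0.6433, -0.7400, -0.3193, 0.7547, 0.6561, 0.0000]
J3: z=[-0.5946, 0.6840, 0.4226] o=[-0.1544, 0.5434, 0.4260] → [0.2955, 0.5039, -0.3997, -0.5946, 0.6840, 0.4226]
J4: z=[-0.5946, 0.6840, 0.4226] o=[0.0120, 0.3520, 0.9697] → [-0.1573, 0.1103, -0.3997, -0.5946, 0.6840, 0.4226]
J5: z=[0.3546, -0.2486, 0.9013] o=[0.4883, 0.8046, 0.9072] → [0.0385, -0.2338, -0.0797, 0.3546, -0.2486, 0.9013]
q̇ = J⁺·V = [-0.9480, 0.2240, 0.5720, -0.4210, 0.4660]

-0.9480 0.2240 0.5720 -0.4210 0.4660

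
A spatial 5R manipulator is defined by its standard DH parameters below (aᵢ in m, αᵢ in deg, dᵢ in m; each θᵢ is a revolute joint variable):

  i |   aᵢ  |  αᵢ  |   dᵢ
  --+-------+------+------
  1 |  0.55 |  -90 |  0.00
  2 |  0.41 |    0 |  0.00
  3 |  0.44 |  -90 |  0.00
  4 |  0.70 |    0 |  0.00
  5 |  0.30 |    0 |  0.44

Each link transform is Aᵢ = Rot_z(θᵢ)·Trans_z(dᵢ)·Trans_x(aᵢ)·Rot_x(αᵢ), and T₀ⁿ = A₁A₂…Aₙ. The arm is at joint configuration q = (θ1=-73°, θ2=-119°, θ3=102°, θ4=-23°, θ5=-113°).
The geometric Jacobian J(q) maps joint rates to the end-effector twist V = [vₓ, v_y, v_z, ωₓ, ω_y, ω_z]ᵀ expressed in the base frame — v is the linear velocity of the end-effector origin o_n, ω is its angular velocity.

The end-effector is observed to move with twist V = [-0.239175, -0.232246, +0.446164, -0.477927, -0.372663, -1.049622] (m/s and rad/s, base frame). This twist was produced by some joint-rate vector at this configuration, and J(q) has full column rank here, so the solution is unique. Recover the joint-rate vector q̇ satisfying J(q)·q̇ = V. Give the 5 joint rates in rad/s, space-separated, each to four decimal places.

-0.3410 -0.7200 0.1540 0.0150 0.7260

o_n = [0.8440, -1.1123, 0.1918]
J₁: ẑ×o_n = [1.1123, 0.8440, -0.0000], ω = ẑ
J2: z=[0.9563, 0.2924, 0.0000] o=[0.1608, -0.5260, 0.0000] → [0.0561, -0.1834, -0.7605, 0.9563, 0.2924, 0.0000]
J3: z=[0.9563, 0.2924, 0.0000] o=[0.1027, -0.3359, 0.3586] → [-0.0488, 0.1595, -0.9592, 0.9563, 0.2924, 0.0000]
J4: z=[0.0855, -0.2796, -0.9563] o=[0.2257, -0.7383, 0.4872] → [-0.2751, -0.5660, 0.1409, 0.0855, -0.2796, -0.9563]
J5: z=[0.0855, -0.2796, -0.9563] o=[0.6674, -1.2476, 0.6756] → [0.2646, -0.1275, 0.0609, 0.0855, -0.2796, -0.9563]
q̇ = J⁺·V = [-0.3410, -0.7200, 0.1540, 0.0150, 0.7260]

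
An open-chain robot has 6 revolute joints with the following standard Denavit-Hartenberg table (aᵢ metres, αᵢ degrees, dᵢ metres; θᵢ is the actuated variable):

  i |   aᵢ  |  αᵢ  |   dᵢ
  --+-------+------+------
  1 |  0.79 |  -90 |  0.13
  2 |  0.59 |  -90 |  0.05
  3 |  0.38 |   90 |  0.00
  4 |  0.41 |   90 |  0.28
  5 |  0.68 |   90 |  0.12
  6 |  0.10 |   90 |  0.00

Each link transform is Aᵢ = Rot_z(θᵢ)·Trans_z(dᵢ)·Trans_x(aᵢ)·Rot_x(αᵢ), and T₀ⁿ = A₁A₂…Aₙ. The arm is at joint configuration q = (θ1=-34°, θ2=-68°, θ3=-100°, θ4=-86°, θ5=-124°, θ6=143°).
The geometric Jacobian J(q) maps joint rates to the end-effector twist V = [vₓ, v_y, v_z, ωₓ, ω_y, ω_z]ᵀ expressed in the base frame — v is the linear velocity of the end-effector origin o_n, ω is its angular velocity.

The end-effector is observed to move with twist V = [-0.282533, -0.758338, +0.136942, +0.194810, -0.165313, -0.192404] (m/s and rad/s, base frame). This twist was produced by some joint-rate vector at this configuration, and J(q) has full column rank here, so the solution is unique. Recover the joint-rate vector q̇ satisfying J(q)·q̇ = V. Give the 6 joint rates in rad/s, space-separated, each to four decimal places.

-0.6530 -0.1450 0.4410 -0.2790 0.0020 -0.4570

o_n = [0.9891, -0.3173, 0.8751]
J₁: ẑ×o_n = [0.3173, 0.9891, -0.0000], ω = ẑ
J2: z=[0.5592, 0.8290, 0.0000] o=[0.6549, -0.4418, 0.1300] → [0.6177, -0.4167, -0.2074, 0.5592, 0.8290, 0.0000]
J3: z=[0.7687, -0.5185, -0.3746] o=[0.8661, -0.5239, 0.6770] → [-0.0253, -0.1983, 0.2226, 0.7687, -0.5185, -0.3746]
J4: z=[-0.4029, 0.0623, -0.9131] o=[1.0549, -0.1998, 0.6159] → [-0.0911, 0.1645, 0.0514, -0.4029, 0.0623, -0.9131]
J5: z=[-0.5492, -0.8146, 0.1867] o=[0.6419, 0.0541, 0.5088] → [-0.2290, 0.2660, 0.4868, -0.5492, -0.8146, 0.1867]
J6: z=[0.3817, -0.4433, -0.8111] o=[1.0816, -0.2981, 0.9081] → [-0.0009, 0.0876, -0.0483, 0.3817, -0.4433, -0.8111]
q̇ = J⁺·V = [-0.6530, -0.1450, 0.4410, -0.2790, 0.0020, -0.4570]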